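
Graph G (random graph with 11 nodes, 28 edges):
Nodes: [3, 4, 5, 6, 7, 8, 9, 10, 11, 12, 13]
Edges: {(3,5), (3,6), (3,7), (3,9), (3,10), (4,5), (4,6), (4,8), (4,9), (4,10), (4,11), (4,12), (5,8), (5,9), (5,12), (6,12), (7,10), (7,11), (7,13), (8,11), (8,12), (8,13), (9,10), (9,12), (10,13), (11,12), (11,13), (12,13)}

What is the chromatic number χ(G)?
χ(G) = 4

Clique number ω(G) = 4 (lower bound: χ ≥ ω).
The clique on [4, 8, 11, 12] has size 4, forcing χ ≥ 4, and the coloring below uses 4 colors, so χ(G) = 4.
A valid 4-coloring: color 1: [3, 4, 13]; color 2: [10, 12]; color 3: [5, 6, 11]; color 4: [7, 8, 9].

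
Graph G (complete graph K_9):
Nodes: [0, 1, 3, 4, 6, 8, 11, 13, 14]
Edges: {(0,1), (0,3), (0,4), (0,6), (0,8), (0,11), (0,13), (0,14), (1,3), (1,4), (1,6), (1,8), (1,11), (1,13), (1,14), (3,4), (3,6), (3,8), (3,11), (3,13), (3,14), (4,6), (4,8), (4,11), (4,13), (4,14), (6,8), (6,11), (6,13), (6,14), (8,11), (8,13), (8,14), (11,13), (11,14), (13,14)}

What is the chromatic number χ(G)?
Clique number ω(G) = 9 (lower bound: χ ≥ ω).
The clique on [0, 1, 3, 4, 6, 8, 11, 13, 14] has size 9, forcing χ ≥ 9, and the coloring below uses 9 colors, so χ(G) = 9.
A valid 9-coloring: color 1: [8]; color 2: [11]; color 3: [1]; color 4: [4]; color 5: [6]; color 6: [3]; color 7: [14]; color 8: [13]; color 9: [0].

χ(G) = 9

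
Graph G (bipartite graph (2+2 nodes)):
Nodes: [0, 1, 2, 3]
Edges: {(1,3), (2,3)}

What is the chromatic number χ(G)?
Clique number ω(G) = 2 (lower bound: χ ≥ ω).
The graph is bipartite (no odd cycle), so 2 colors suffice: χ(G) = 2.
A valid 2-coloring: color 1: [0, 3]; color 2: [1, 2].

χ(G) = 2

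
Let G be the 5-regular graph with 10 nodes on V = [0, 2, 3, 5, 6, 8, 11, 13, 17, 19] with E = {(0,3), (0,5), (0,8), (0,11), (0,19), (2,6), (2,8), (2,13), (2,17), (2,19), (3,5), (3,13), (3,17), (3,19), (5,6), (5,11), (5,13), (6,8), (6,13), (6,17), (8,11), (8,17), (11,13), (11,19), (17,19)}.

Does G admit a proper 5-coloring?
Yes, G is 5-colorable

A valid 5-coloring: color 1: [2, 5]; color 2: [3, 6, 11]; color 3: [0, 13, 17]; color 4: [8, 19].
(χ(G) = 4 ≤ 5.)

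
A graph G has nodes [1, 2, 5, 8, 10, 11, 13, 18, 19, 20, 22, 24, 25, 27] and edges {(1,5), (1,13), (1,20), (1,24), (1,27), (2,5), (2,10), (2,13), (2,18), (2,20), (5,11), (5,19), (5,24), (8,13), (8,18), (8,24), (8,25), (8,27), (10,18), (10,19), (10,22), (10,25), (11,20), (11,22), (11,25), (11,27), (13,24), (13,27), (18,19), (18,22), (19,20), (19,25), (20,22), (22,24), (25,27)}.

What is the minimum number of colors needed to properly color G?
χ(G) = 4

Clique number ω(G) = 3 (lower bound: χ ≥ ω).
Suppose a proper 3-coloring c exists. The clique [1, 5, 24] takes 3 distinct colors; by symmetry let c(1) = 1, c(5) = 2, c(24) = 3.
- Vertex 13: neighbors [1, 24] already have colors [1, 3] ⇒ c(13) = 2.
- Vertex 8: neighbors [13, 24] already have colors [2, 3] ⇒ c(8) = 1.
- Vertex 27: neighbors [1, 13] already have colors [1, 2] ⇒ c(27) = 3.
- Vertex 11: neighbors [5, 27] already have colors [2, 3] ⇒ c(11) = 1.
- Vertex 22: neighbors [11, 24] already have colors [1, 3] ⇒ c(22) = 2.
- Vertex 18: neighbors [8, 22] already have colors [1, 2] ⇒ c(18) = 3.
- Vertex 10: neighbors [22, 18] already have colors [2, 3] ⇒ c(10) = 1.
- Vertex 19: neighbors [10, 5, 18] already have colors [1, 2, 3] — all 3 colors blocked. Contradiction.
The forced assignments end in a contradiction, so G has no proper 3-coloring (χ ≥ 4).
The coloring below uses 4 colors, so χ(G) = 4.
A valid 4-coloring: color 1: [1, 2, 8, 11, 19]; color 2: [5, 13, 22, 25]; color 3: [18, 20, 24, 27]; color 4: [10].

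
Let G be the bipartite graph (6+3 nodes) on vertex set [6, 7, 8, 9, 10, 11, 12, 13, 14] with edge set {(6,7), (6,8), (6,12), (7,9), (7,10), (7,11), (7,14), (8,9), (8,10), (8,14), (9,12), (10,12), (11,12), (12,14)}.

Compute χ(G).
Clique number ω(G) = 2 (lower bound: χ ≥ ω).
The graph is bipartite (no odd cycle), so 2 colors suffice: χ(G) = 2.
A valid 2-coloring: color 1: [7, 8, 12, 13]; color 2: [6, 9, 10, 11, 14].

χ(G) = 2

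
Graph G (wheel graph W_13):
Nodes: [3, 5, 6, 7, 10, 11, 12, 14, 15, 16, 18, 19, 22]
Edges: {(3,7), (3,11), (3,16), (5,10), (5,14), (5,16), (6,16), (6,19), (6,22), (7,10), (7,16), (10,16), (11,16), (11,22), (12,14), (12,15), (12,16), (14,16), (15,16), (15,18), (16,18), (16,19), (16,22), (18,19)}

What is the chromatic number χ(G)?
Clique number ω(G) = 3 (lower bound: χ ≥ ω).
The clique on [3, 11, 16] has size 3, forcing χ ≥ 3, and the coloring below uses 3 colors, so χ(G) = 3.
A valid 3-coloring: color 1: [16]; color 2: [3, 10, 14, 15, 19, 22]; color 3: [5, 6, 7, 11, 12, 18].

χ(G) = 3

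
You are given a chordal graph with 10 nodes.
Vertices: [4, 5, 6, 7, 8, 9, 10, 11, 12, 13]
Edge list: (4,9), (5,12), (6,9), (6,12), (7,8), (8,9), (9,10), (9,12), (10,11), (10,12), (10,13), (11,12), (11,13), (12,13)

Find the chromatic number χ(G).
χ(G) = 4

Clique number ω(G) = 4 (lower bound: χ ≥ ω).
The clique on [10, 11, 12, 13] has size 4, forcing χ ≥ 4, and the coloring below uses 4 colors, so χ(G) = 4.
A valid 4-coloring: color 1: [4, 8, 12]; color 2: [5, 7, 9, 11]; color 3: [6, 10]; color 4: [13].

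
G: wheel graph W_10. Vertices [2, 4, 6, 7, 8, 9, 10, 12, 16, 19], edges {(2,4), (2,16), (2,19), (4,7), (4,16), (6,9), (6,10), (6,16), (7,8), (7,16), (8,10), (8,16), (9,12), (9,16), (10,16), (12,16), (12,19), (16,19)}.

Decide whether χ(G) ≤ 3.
Odd cycle [8, 10, 6, 9, 12, 19, 2, 4, 7] needs 3 colors (χ ≥ 3).
Vertex 16 is adjacent to every vertex of [2, 4, 6, 7, 8, 9, 10, 12, 19], which already need 3 colors among themselves, so 16 needs a new color (χ ≥ 4).
Hence χ(G) ≥ 4 > 3, so no proper 3-coloring exists.

No, G is not 3-colorable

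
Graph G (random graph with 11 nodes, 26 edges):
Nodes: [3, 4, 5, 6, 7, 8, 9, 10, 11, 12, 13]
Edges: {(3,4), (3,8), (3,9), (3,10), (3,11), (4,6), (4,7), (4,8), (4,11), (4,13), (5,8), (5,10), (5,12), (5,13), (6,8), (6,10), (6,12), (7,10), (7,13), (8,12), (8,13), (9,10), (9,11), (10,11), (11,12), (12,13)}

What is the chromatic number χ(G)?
χ(G) = 4

Clique number ω(G) = 4 (lower bound: χ ≥ ω).
The clique on [5, 8, 12, 13] has size 4, forcing χ ≥ 4, and the coloring below uses 4 colors, so χ(G) = 4.
A valid 4-coloring: color 1: [4, 10, 12]; color 2: [3, 6, 13]; color 3: [7, 8, 11]; color 4: [5, 9].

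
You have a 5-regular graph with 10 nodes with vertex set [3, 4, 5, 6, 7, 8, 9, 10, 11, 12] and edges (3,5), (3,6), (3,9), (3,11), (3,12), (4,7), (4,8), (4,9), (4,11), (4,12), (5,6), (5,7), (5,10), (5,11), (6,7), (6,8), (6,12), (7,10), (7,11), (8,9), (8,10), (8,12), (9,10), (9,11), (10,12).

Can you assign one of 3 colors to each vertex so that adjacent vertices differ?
Odd cycle [5, 7, 4, 9, 3] needs 3 colors (χ ≥ 3).
Vertex 11 is adjacent to every vertex of [3, 4, 5, 7, 9], which already need 3 colors among themselves, so 11 needs a new color (χ ≥ 4).
Hence χ(G) ≥ 4 > 3, so no proper 3-coloring exists.

No, G is not 3-colorable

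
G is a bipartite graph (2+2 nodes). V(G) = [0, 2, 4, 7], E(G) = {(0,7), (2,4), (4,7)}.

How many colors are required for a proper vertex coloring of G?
Clique number ω(G) = 2 (lower bound: χ ≥ ω).
The graph is bipartite (no odd cycle), so 2 colors suffice: χ(G) = 2.
A valid 2-coloring: color 1: [0, 4]; color 2: [2, 7].

χ(G) = 2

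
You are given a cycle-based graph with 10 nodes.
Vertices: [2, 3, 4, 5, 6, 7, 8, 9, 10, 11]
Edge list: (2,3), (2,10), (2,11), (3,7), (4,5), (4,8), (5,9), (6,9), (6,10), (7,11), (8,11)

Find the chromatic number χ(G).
Clique number ω(G) = 2 (lower bound: χ ≥ ω).
The graph is bipartite (no odd cycle), so 2 colors suffice: χ(G) = 2.
A valid 2-coloring: color 1: [3, 4, 9, 10, 11]; color 2: [2, 5, 6, 7, 8].

χ(G) = 2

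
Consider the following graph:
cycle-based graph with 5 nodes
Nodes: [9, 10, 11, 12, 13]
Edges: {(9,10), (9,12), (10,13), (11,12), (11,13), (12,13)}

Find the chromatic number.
χ(G) = 3

Clique number ω(G) = 3 (lower bound: χ ≥ ω).
The clique on [11, 12, 13] has size 3, forcing χ ≥ 3, and the coloring below uses 3 colors, so χ(G) = 3.
A valid 3-coloring: color 1: [9, 13]; color 2: [10, 12]; color 3: [11].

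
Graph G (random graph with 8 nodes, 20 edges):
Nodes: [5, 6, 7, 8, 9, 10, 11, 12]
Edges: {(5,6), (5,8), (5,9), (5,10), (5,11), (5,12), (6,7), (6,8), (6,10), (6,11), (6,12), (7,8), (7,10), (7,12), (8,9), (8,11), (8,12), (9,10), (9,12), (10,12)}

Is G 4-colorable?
A valid 4-coloring: color 1: [11, 12]; color 2: [8, 10]; color 3: [6, 9]; color 4: [5, 7].
(χ(G) = 4 ≤ 4.)

Yes, G is 4-colorable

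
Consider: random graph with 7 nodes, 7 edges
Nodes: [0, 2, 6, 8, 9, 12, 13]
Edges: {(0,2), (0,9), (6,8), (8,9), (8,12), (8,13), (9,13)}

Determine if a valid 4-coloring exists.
Yes, G is 4-colorable

A valid 4-coloring: color 1: [0, 8]; color 2: [2, 6, 9, 12]; color 3: [13].
(χ(G) = 3 ≤ 4.)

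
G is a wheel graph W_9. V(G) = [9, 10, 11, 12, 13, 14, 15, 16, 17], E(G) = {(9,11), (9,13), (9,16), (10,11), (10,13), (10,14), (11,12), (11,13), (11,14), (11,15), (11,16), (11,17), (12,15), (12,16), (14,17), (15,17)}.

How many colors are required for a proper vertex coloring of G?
Clique number ω(G) = 3 (lower bound: χ ≥ ω).
The clique on [9, 11, 16] has size 3, forcing χ ≥ 3, and the coloring below uses 3 colors, so χ(G) = 3.
A valid 3-coloring: color 1: [11]; color 2: [9, 10, 12, 17]; color 3: [13, 14, 15, 16].

χ(G) = 3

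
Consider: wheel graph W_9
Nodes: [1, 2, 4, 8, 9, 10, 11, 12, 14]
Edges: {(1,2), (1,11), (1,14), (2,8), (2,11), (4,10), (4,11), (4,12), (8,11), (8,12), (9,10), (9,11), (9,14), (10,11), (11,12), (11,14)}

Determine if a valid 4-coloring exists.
A valid 4-coloring: color 1: [11]; color 2: [1, 4, 8, 9]; color 3: [2, 10, 12, 14].
(χ(G) = 3 ≤ 4.)

Yes, G is 4-colorable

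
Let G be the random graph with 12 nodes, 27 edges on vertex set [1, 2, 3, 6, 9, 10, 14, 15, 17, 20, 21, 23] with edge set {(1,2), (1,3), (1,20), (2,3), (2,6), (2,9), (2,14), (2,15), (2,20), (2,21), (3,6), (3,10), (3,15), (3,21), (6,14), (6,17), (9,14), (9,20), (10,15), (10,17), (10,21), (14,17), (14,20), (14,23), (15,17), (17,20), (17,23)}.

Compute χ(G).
χ(G) = 4

Clique number ω(G) = 4 (lower bound: χ ≥ ω).
The clique on [2, 9, 14, 20] has size 4, forcing χ ≥ 4, and the coloring below uses 4 colors, so χ(G) = 4.
A valid 4-coloring: color 1: [2, 17]; color 2: [3, 14]; color 3: [6, 10, 20, 23]; color 4: [1, 9, 15, 21].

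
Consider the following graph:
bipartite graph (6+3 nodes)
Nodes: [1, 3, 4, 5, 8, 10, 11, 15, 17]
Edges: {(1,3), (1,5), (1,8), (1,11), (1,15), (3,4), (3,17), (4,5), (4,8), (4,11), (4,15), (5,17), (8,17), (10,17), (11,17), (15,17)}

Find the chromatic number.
χ(G) = 2

Clique number ω(G) = 2 (lower bound: χ ≥ ω).
The graph is bipartite (no odd cycle), so 2 colors suffice: χ(G) = 2.
A valid 2-coloring: color 1: [1, 4, 17]; color 2: [3, 5, 8, 10, 11, 15].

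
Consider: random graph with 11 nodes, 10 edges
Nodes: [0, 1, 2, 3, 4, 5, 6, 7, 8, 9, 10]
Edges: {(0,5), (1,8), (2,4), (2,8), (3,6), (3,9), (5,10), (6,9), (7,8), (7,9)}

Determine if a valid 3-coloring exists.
A valid 3-coloring: color 1: [4, 5, 8, 9]; color 2: [0, 1, 2, 6, 7, 10]; color 3: [3].
(χ(G) = 3 ≤ 3.)

Yes, G is 3-colorable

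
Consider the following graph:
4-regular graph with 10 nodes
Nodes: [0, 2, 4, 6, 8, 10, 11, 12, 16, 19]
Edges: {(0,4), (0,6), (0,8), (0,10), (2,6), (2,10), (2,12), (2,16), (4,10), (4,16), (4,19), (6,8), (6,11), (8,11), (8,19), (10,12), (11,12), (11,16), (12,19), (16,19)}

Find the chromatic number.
Clique number ω(G) = 3 (lower bound: χ ≥ ω).
The clique on [0, 6, 8] has size 3, forcing χ ≥ 3, and the coloring below uses 3 colors, so χ(G) = 3.
A valid 3-coloring: color 1: [8, 10, 16]; color 2: [0, 2, 11, 19]; color 3: [4, 6, 12].

χ(G) = 3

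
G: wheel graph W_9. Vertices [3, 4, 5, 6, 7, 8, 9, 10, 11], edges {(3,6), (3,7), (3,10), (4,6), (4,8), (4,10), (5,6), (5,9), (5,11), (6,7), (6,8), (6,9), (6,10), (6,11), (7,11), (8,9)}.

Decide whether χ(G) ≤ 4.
A valid 4-coloring: color 1: [6]; color 2: [3, 4, 9, 11]; color 3: [5, 7, 8, 10].
(χ(G) = 3 ≤ 4.)

Yes, G is 4-colorable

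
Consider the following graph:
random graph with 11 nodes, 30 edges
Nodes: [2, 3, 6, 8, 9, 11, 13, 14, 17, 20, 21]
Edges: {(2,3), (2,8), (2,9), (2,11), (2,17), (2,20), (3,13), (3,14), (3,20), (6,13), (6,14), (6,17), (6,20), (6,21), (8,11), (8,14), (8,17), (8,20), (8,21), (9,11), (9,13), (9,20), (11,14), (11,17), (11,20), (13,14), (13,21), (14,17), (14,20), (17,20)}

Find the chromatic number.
χ(G) = 5

Clique number ω(G) = 5 (lower bound: χ ≥ ω).
The clique on [2, 8, 11, 17, 20] has size 5, forcing χ ≥ 5, and the coloring below uses 5 colors, so χ(G) = 5.
A valid 5-coloring: color 1: [13, 20]; color 2: [2, 14, 21]; color 3: [3, 6, 11]; color 4: [8, 9]; color 5: [17].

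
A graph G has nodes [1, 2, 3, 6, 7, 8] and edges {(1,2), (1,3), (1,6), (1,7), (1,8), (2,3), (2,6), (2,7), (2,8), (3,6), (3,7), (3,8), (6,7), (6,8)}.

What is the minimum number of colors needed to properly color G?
Clique number ω(G) = 5 (lower bound: χ ≥ ω).
The clique on [1, 2, 3, 6, 8] has size 5, forcing χ ≥ 5, and the coloring below uses 5 colors, so χ(G) = 5.
A valid 5-coloring: color 1: [6]; color 2: [2]; color 3: [3]; color 4: [1]; color 5: [7, 8].

χ(G) = 5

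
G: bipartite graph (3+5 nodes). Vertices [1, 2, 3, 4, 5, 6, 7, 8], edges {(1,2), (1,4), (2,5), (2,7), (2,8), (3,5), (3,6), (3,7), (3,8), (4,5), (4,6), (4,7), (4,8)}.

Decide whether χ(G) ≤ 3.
A valid 3-coloring: color 1: [2, 3, 4]; color 2: [1, 5, 6, 7, 8].
(χ(G) = 2 ≤ 3.)

Yes, G is 3-colorable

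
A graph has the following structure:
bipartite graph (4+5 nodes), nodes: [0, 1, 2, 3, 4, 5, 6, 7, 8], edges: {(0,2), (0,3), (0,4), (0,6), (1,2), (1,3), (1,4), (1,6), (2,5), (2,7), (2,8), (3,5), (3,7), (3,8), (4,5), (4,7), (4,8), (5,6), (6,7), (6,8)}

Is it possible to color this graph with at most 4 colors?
A valid 4-coloring: color 1: [2, 3, 4, 6]; color 2: [0, 1, 5, 7, 8].
(χ(G) = 2 ≤ 4.)

Yes, G is 4-colorable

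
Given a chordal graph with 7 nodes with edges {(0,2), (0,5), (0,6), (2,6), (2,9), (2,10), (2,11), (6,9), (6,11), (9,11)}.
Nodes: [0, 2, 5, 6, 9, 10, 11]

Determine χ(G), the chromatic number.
χ(G) = 4

Clique number ω(G) = 4 (lower bound: χ ≥ ω).
The clique on [2, 6, 9, 11] has size 4, forcing χ ≥ 4, and the coloring below uses 4 colors, so χ(G) = 4.
A valid 4-coloring: color 1: [2, 5]; color 2: [6, 10]; color 3: [0, 9]; color 4: [11].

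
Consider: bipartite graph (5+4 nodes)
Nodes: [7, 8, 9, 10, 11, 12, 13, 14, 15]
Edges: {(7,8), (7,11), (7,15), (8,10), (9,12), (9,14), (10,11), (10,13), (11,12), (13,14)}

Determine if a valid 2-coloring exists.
A valid 2-coloring: color 1: [8, 9, 11, 13, 15]; color 2: [7, 10, 12, 14].
(χ(G) = 2 ≤ 2.)

Yes, G is 2-colorable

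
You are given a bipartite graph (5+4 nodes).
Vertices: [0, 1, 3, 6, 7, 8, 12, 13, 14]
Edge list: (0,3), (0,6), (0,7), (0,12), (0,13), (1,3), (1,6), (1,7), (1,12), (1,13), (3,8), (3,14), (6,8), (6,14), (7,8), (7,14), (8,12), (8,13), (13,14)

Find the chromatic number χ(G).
χ(G) = 2

Clique number ω(G) = 2 (lower bound: χ ≥ ω).
The graph is bipartite (no odd cycle), so 2 colors suffice: χ(G) = 2.
A valid 2-coloring: color 1: [0, 1, 8, 14]; color 2: [3, 6, 7, 12, 13].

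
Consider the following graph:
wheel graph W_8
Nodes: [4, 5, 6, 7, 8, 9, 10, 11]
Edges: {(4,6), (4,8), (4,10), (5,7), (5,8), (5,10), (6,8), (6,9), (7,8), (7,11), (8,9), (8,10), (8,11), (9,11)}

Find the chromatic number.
χ(G) = 4

Clique number ω(G) = 3 (lower bound: χ ≥ ω).
Odd cycle [11, 9, 6, 4, 10, 5, 7] needs 3 colors (χ ≥ 3).
Vertex 8 is adjacent to every vertex of [4, 5, 6, 7, 9, 10, 11], which already need 3 colors among themselves, so 8 needs a new color (χ ≥ 4).
The coloring below uses 4 colors, so χ(G) = 4.
A valid 4-coloring: color 1: [8]; color 2: [5, 6, 11]; color 3: [4, 7, 9]; color 4: [10].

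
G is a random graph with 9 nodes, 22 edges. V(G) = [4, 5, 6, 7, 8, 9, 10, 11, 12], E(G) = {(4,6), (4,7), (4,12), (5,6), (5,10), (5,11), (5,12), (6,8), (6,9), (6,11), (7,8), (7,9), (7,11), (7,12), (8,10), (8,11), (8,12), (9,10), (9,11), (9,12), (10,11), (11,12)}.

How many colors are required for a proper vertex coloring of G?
Clique number ω(G) = 4 (lower bound: χ ≥ ω).
The clique on [7, 8, 11, 12] has size 4, forcing χ ≥ 4, and the coloring below uses 4 colors, so χ(G) = 4.
A valid 4-coloring: color 1: [4, 11]; color 2: [6, 10, 12]; color 3: [5, 8, 9]; color 4: [7].

χ(G) = 4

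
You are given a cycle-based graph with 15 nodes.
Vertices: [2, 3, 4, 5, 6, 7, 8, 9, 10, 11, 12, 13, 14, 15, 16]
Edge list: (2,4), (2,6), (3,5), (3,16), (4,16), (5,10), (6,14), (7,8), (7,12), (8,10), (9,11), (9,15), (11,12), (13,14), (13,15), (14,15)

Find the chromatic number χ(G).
χ(G) = 3

Clique number ω(G) = 3 (lower bound: χ ≥ ω).
The clique on [13, 14, 15] has size 3, forcing χ ≥ 3, and the coloring below uses 3 colors, so χ(G) = 3.
A valid 3-coloring: color 1: [2, 5, 8, 9, 12, 14, 16]; color 2: [3, 4, 6, 7, 10, 11, 15]; color 3: [13].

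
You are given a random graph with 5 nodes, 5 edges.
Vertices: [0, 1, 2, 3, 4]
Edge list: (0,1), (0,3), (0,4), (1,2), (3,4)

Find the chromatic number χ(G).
Clique number ω(G) = 3 (lower bound: χ ≥ ω).
The clique on [0, 3, 4] has size 3, forcing χ ≥ 3, and the coloring below uses 3 colors, so χ(G) = 3.
A valid 3-coloring: color 1: [0, 2]; color 2: [1, 3]; color 3: [4].

χ(G) = 3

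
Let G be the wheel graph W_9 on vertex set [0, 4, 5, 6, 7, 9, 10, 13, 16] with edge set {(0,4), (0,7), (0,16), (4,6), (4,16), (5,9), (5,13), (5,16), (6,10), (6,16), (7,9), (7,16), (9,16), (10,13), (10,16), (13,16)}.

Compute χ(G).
Clique number ω(G) = 3 (lower bound: χ ≥ ω).
The clique on [0, 4, 16] has size 3, forcing χ ≥ 3, and the coloring below uses 3 colors, so χ(G) = 3.
A valid 3-coloring: color 1: [16]; color 2: [0, 6, 9, 13]; color 3: [4, 5, 7, 10].

χ(G) = 3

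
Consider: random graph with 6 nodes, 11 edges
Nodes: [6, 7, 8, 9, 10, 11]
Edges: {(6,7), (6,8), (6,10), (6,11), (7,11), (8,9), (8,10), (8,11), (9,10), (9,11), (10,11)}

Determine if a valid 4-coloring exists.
Yes, G is 4-colorable

A valid 4-coloring: color 1: [11]; color 2: [7, 10]; color 3: [6, 9]; color 4: [8].
(χ(G) = 4 ≤ 4.)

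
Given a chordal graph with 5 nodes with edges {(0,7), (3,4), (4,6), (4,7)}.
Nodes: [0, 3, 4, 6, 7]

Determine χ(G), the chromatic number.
Clique number ω(G) = 2 (lower bound: χ ≥ ω).
The graph is bipartite (no odd cycle), so 2 colors suffice: χ(G) = 2.
A valid 2-coloring: color 1: [0, 4]; color 2: [3, 6, 7].

χ(G) = 2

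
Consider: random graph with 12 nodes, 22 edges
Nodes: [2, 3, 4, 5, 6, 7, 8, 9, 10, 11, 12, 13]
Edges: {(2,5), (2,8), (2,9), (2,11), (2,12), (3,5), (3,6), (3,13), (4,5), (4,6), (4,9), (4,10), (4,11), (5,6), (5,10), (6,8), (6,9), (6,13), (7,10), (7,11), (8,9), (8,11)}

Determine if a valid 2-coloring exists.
The clique on vertices [2, 8, 9] has size 3 > 2, so it alone needs 3 colors.

No, G is not 2-colorable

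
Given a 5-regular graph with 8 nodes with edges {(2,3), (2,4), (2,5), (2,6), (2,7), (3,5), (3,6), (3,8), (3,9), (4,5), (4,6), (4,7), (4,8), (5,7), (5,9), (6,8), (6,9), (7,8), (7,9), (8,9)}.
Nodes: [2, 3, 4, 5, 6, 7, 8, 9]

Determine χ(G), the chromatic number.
χ(G) = 4

Clique number ω(G) = 4 (lower bound: χ ≥ ω).
The clique on [3, 6, 8, 9] has size 4, forcing χ ≥ 4, and the coloring below uses 4 colors, so χ(G) = 4.
A valid 4-coloring: color 1: [4, 9]; color 2: [3, 7]; color 3: [5, 6]; color 4: [2, 8].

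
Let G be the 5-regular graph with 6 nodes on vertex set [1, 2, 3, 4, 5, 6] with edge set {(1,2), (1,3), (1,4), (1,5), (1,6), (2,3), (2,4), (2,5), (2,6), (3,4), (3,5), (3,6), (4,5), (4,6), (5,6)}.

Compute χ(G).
χ(G) = 6

Clique number ω(G) = 6 (lower bound: χ ≥ ω).
The clique on [1, 2, 3, 4, 5, 6] has size 6, forcing χ ≥ 6, and the coloring below uses 6 colors, so χ(G) = 6.
A valid 6-coloring: color 1: [4]; color 2: [6]; color 3: [1]; color 4: [2]; color 5: [5]; color 6: [3].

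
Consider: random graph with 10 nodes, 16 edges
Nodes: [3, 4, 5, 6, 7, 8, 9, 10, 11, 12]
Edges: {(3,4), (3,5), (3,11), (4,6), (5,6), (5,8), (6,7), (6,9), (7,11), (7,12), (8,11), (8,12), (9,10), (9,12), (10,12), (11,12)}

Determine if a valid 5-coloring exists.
Yes, G is 5-colorable

A valid 5-coloring: color 1: [3, 6, 12]; color 2: [4, 5, 9, 11]; color 3: [7, 8, 10].
(χ(G) = 3 ≤ 5.)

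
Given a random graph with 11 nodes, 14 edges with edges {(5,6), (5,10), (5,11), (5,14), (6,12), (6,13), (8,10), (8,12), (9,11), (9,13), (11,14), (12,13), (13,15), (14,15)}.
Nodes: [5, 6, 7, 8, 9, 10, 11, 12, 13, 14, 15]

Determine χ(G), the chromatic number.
Clique number ω(G) = 3 (lower bound: χ ≥ ω).
The clique on [5, 11, 14] has size 3, forcing χ ≥ 3, and the coloring below uses 3 colors, so χ(G) = 3.
A valid 3-coloring: color 1: [5, 7, 8, 13]; color 2: [10, 11, 12, 15]; color 3: [6, 9, 14].

χ(G) = 3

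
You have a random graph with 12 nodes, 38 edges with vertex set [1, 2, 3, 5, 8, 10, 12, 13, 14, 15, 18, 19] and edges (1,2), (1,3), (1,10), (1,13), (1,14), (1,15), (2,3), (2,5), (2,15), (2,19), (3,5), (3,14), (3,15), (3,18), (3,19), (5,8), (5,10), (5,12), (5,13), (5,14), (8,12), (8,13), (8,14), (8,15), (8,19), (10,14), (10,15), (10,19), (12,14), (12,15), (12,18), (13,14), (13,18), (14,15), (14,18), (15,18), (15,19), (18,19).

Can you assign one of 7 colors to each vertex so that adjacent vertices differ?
Yes, G is 7-colorable

A valid 7-coloring: color 1: [5, 15]; color 2: [14, 19]; color 3: [3, 10, 12, 13]; color 4: [1, 8, 18]; color 5: [2].
(χ(G) = 5 ≤ 7.)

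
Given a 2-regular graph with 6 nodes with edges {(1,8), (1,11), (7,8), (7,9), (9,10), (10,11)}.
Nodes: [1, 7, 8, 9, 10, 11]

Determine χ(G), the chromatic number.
Clique number ω(G) = 2 (lower bound: χ ≥ ω).
The graph is bipartite (no odd cycle), so 2 colors suffice: χ(G) = 2.
A valid 2-coloring: color 1: [8, 9, 11]; color 2: [1, 7, 10].

χ(G) = 2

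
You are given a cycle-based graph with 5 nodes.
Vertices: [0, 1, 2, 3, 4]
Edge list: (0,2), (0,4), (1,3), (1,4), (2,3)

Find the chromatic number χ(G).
χ(G) = 3

Clique number ω(G) = 2 (lower bound: χ ≥ ω).
Odd cycle [1, 3, 2, 0, 4] needs 3 colors (χ ≥ 3).
The coloring below uses 3 colors, so χ(G) = 3.
A valid 3-coloring: color 1: [0, 1]; color 2: [3, 4]; color 3: [2].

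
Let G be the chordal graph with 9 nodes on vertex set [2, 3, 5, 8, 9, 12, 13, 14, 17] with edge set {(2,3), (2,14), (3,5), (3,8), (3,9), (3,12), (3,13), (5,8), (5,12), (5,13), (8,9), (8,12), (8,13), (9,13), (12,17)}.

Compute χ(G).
χ(G) = 4

Clique number ω(G) = 4 (lower bound: χ ≥ ω).
The clique on [3, 5, 8, 12] has size 4, forcing χ ≥ 4, and the coloring below uses 4 colors, so χ(G) = 4.
A valid 4-coloring: color 1: [3, 14, 17]; color 2: [2, 8]; color 3: [5, 9]; color 4: [12, 13].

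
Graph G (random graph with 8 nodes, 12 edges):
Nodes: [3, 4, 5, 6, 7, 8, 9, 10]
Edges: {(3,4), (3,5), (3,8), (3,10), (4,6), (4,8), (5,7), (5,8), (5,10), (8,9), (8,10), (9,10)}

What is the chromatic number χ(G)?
χ(G) = 4

Clique number ω(G) = 4 (lower bound: χ ≥ ω).
The clique on [3, 5, 8, 10] has size 4, forcing χ ≥ 4, and the coloring below uses 4 colors, so χ(G) = 4.
A valid 4-coloring: color 1: [6, 7, 8]; color 2: [4, 5, 9]; color 3: [3]; color 4: [10].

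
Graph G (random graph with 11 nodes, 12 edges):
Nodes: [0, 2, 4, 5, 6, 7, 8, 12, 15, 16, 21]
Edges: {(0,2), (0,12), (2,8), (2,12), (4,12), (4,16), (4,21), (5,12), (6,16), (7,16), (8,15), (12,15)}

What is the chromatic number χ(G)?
Clique number ω(G) = 3 (lower bound: χ ≥ ω).
The clique on [0, 2, 12] has size 3, forcing χ ≥ 3, and the coloring below uses 3 colors, so χ(G) = 3.
A valid 3-coloring: color 1: [8, 12, 16, 21]; color 2: [2, 4, 5, 6, 7, 15]; color 3: [0].

χ(G) = 3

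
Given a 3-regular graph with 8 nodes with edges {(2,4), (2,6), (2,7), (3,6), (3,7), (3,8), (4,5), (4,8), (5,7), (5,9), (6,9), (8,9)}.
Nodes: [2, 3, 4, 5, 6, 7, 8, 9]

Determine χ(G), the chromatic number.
Clique number ω(G) = 2 (lower bound: χ ≥ ω).
Odd cycle [9, 5, 4, 2, 6] needs 3 colors (χ ≥ 3).
The coloring below uses 3 colors, so χ(G) = 3.
A valid 3-coloring: color 1: [2, 3, 9]; color 2: [4, 6, 7]; color 3: [5, 8].

χ(G) = 3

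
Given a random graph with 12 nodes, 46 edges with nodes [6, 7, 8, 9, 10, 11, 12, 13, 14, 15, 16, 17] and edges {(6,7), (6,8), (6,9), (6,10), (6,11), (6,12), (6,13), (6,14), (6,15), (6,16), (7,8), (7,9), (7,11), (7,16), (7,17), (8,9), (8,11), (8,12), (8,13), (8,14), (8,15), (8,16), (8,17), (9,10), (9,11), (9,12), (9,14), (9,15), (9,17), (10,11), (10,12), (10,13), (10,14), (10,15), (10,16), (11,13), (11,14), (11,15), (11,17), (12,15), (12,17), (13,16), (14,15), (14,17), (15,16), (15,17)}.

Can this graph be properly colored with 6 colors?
Yes, G is 6-colorable

A valid 6-coloring: color 1: [6, 17]; color 2: [8, 10]; color 3: [11, 12, 16]; color 4: [7, 13, 15]; color 5: [9]; color 6: [14].
(χ(G) = 6 ≤ 6.)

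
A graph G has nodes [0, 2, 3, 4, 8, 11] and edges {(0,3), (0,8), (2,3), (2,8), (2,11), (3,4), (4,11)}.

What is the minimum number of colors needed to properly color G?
Clique number ω(G) = 2 (lower bound: χ ≥ ω).
The graph is bipartite (no odd cycle), so 2 colors suffice: χ(G) = 2.
A valid 2-coloring: color 1: [0, 2, 4]; color 2: [3, 8, 11].

χ(G) = 2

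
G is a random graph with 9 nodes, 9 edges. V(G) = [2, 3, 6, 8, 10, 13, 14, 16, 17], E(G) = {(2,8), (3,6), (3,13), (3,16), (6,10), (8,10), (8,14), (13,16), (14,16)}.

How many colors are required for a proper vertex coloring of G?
Clique number ω(G) = 3 (lower bound: χ ≥ ω).
The clique on [3, 13, 16] has size 3, forcing χ ≥ 3, and the coloring below uses 3 colors, so χ(G) = 3.
A valid 3-coloring: color 1: [6, 8, 16, 17]; color 2: [2, 3, 10, 14]; color 3: [13].

χ(G) = 3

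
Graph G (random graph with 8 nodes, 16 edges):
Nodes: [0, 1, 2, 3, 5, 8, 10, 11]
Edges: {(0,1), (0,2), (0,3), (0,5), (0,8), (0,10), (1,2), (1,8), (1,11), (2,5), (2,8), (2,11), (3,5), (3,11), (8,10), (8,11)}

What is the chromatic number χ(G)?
Clique number ω(G) = 4 (lower bound: χ ≥ ω).
The clique on [0, 1, 2, 8] has size 4, forcing χ ≥ 4, and the coloring below uses 4 colors, so χ(G) = 4.
A valid 4-coloring: color 1: [0, 11]; color 2: [5, 8]; color 3: [2, 3, 10]; color 4: [1].

χ(G) = 4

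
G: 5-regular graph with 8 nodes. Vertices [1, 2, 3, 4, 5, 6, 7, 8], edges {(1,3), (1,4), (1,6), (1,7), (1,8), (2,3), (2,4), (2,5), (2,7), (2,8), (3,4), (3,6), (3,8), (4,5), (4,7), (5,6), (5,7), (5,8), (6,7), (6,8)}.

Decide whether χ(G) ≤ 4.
A valid 4-coloring: color 1: [1, 2]; color 2: [3, 5]; color 3: [4, 6]; color 4: [7, 8].
(χ(G) = 4 ≤ 4.)

Yes, G is 4-colorable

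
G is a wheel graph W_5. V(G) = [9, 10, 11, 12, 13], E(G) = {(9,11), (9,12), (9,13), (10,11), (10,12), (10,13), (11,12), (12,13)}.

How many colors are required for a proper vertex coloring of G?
Clique number ω(G) = 3 (lower bound: χ ≥ ω).
The clique on [9, 11, 12] has size 3, forcing χ ≥ 3, and the coloring below uses 3 colors, so χ(G) = 3.
A valid 3-coloring: color 1: [12]; color 2: [9, 10]; color 3: [11, 13].

χ(G) = 3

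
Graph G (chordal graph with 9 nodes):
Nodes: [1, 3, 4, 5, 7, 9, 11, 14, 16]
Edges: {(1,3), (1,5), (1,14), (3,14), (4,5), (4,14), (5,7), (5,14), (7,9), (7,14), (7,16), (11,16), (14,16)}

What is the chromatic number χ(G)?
χ(G) = 3

Clique number ω(G) = 3 (lower bound: χ ≥ ω).
The clique on [7, 14, 16] has size 3, forcing χ ≥ 3, and the coloring below uses 3 colors, so χ(G) = 3.
A valid 3-coloring: color 1: [9, 11, 14]; color 2: [1, 4, 7]; color 3: [3, 5, 16].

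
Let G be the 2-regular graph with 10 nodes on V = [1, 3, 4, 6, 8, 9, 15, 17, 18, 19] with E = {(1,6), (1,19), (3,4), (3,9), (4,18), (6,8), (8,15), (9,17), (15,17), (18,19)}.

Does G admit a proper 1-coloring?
Edge (1,19) forces its endpoints to differ, so 1 color is not enough.

No, G is not 1-colorable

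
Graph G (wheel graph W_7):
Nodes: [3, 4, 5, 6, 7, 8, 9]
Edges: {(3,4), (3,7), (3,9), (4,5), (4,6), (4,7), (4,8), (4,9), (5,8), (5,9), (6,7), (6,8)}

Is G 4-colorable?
A valid 4-coloring: color 1: [4]; color 2: [3, 5, 6]; color 3: [7, 8, 9].
(χ(G) = 3 ≤ 4.)

Yes, G is 4-colorable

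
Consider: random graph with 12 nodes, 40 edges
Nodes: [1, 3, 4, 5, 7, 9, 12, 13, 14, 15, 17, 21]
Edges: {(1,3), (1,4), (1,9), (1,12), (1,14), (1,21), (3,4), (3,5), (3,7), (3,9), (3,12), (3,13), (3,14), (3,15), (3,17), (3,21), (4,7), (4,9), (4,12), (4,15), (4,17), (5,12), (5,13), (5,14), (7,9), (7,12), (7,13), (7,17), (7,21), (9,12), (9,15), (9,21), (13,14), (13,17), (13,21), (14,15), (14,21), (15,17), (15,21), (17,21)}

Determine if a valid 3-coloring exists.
No, G is not 3-colorable

The clique on vertices [1, 3, 4, 9, 12] has size 5 > 3, so it alone needs 5 colors.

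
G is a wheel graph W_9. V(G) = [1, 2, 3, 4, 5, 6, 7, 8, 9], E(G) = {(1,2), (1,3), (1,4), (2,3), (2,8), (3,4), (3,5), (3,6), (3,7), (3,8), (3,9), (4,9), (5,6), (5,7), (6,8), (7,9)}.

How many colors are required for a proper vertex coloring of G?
χ(G) = 3

Clique number ω(G) = 3 (lower bound: χ ≥ ω).
The clique on [1, 2, 3] has size 3, forcing χ ≥ 3, and the coloring below uses 3 colors, so χ(G) = 3.
A valid 3-coloring: color 1: [3]; color 2: [1, 5, 8, 9]; color 3: [2, 4, 6, 7].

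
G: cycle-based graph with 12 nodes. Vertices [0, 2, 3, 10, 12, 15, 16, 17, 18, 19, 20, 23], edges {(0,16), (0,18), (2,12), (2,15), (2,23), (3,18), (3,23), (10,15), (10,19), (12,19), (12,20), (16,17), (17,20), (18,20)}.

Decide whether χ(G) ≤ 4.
A valid 4-coloring: color 1: [12, 15, 17, 18, 23]; color 2: [2, 3, 10, 16, 20]; color 3: [0, 19].
(χ(G) = 3 ≤ 4.)

Yes, G is 4-colorable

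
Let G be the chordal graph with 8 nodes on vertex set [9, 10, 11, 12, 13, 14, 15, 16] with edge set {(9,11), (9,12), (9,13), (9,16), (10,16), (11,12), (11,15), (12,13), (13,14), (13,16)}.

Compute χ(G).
Clique number ω(G) = 3 (lower bound: χ ≥ ω).
The clique on [9, 13, 16] has size 3, forcing χ ≥ 3, and the coloring below uses 3 colors, so χ(G) = 3.
A valid 3-coloring: color 1: [10, 11, 13]; color 2: [9, 14, 15]; color 3: [12, 16].

χ(G) = 3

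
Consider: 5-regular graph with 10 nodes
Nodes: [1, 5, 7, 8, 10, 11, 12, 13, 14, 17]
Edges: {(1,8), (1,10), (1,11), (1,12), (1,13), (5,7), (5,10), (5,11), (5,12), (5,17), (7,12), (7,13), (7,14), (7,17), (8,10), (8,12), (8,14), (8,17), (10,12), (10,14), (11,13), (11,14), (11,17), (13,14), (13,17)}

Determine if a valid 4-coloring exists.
Yes, G is 4-colorable

A valid 4-coloring: color 1: [12, 14, 17]; color 2: [1, 5]; color 3: [7, 10, 11]; color 4: [8, 13].
(χ(G) = 4 ≤ 4.)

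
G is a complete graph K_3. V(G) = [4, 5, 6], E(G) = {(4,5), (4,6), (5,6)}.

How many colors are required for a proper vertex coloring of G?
χ(G) = 3

Clique number ω(G) = 3 (lower bound: χ ≥ ω).
The clique on [4, 5, 6] has size 3, forcing χ ≥ 3, and the coloring below uses 3 colors, so χ(G) = 3.
A valid 3-coloring: color 1: [4]; color 2: [6]; color 3: [5].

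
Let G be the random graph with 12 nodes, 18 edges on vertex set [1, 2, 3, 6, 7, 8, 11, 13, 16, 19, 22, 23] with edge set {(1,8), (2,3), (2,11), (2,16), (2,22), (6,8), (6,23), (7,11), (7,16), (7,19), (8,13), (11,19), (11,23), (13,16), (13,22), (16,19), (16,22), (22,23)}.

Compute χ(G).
Clique number ω(G) = 3 (lower bound: χ ≥ ω).
The clique on [7, 11, 19] has size 3, forcing χ ≥ 3, and the coloring below uses 3 colors, so χ(G) = 3.
A valid 3-coloring: color 1: [3, 8, 11, 16]; color 2: [1, 2, 13, 19, 23]; color 3: [6, 7, 22].

χ(G) = 3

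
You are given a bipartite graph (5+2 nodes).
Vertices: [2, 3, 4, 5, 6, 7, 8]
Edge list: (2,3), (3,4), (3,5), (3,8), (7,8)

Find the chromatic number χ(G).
Clique number ω(G) = 2 (lower bound: χ ≥ ω).
The graph is bipartite (no odd cycle), so 2 colors suffice: χ(G) = 2.
A valid 2-coloring: color 1: [3, 6, 7]; color 2: [2, 4, 5, 8].

χ(G) = 2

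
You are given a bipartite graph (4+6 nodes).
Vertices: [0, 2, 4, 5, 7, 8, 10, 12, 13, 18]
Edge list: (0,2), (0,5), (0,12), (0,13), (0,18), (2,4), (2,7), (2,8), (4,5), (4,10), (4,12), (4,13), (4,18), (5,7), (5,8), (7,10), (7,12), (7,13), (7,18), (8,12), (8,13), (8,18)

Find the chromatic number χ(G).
χ(G) = 2

Clique number ω(G) = 2 (lower bound: χ ≥ ω).
The graph is bipartite (no odd cycle), so 2 colors suffice: χ(G) = 2.
A valid 2-coloring: color 1: [0, 4, 7, 8]; color 2: [2, 5, 10, 12, 13, 18].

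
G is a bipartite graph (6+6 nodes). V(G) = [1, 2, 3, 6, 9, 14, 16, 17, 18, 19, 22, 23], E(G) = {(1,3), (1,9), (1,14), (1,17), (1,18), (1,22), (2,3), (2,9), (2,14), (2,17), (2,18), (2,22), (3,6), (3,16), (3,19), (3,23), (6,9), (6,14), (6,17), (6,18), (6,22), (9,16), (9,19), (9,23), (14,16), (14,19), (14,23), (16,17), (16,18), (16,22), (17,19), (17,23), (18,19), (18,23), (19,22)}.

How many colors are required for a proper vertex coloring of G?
Clique number ω(G) = 2 (lower bound: χ ≥ ω).
The graph is bipartite (no odd cycle), so 2 colors suffice: χ(G) = 2.
A valid 2-coloring: color 1: [3, 9, 14, 17, 18, 22]; color 2: [1, 2, 6, 16, 19, 23].

χ(G) = 2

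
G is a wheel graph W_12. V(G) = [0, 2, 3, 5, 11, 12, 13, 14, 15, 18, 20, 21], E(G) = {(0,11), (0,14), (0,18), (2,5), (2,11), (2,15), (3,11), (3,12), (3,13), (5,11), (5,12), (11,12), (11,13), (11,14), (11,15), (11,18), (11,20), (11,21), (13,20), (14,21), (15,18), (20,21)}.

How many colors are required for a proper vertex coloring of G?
χ(G) = 4

Clique number ω(G) = 3 (lower bound: χ ≥ ω).
Odd cycle [13, 3, 12, 5, 2, 15, 18, 0, 14, 21, 20] needs 3 colors (χ ≥ 3).
Vertex 11 is adjacent to every vertex of [0, 2, 3, 5, 12, 13, 14, 15, 18, 20, 21], which already need 3 colors among themselves, so 11 needs a new color (χ ≥ 4).
The coloring below uses 4 colors, so χ(G) = 4.
A valid 4-coloring: color 1: [11]; color 2: [2, 12, 13, 18, 21]; color 3: [0, 3, 5, 15, 20]; color 4: [14].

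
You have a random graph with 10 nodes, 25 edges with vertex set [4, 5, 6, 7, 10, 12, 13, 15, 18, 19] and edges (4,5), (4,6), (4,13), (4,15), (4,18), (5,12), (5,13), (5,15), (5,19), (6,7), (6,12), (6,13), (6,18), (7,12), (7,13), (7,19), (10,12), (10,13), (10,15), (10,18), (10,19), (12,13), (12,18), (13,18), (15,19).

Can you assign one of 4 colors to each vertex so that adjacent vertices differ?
A valid 4-coloring: color 1: [13, 19]; color 2: [4, 12]; color 3: [5, 6, 10]; color 4: [7, 15, 18].
(χ(G) = 4 ≤ 4.)

Yes, G is 4-colorable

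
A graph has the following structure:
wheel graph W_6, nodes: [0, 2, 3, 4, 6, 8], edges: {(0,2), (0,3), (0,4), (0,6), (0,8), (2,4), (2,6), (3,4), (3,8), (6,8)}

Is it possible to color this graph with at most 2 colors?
The clique on vertices [0, 3, 8] has size 3 > 2, so it alone needs 3 colors.

No, G is not 2-colorable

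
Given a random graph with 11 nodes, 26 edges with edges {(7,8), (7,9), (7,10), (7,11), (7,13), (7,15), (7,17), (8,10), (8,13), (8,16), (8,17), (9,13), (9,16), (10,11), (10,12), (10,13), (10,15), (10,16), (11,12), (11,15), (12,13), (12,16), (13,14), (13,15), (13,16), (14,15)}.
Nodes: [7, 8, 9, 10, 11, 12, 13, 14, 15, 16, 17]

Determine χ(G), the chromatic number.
χ(G) = 4

Clique number ω(G) = 4 (lower bound: χ ≥ ω).
The clique on [7, 10, 11, 15] has size 4, forcing χ ≥ 4, and the coloring below uses 4 colors, so χ(G) = 4.
A valid 4-coloring: color 1: [11, 13, 17]; color 2: [7, 14, 16]; color 3: [9, 10]; color 4: [8, 12, 15].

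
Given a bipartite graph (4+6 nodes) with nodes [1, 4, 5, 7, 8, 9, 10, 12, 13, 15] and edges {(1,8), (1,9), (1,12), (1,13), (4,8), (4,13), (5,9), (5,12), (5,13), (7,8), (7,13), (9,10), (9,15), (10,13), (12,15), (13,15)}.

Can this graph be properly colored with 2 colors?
A valid 2-coloring: color 1: [8, 9, 12, 13]; color 2: [1, 4, 5, 7, 10, 15].
(χ(G) = 2 ≤ 2.)

Yes, G is 2-colorable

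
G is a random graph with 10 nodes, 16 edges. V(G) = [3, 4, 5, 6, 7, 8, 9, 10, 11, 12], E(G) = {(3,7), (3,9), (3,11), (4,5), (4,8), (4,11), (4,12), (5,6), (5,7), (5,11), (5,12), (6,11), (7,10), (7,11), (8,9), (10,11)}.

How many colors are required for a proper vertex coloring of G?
Clique number ω(G) = 3 (lower bound: χ ≥ ω).
The clique on [7, 10, 11] has size 3, forcing χ ≥ 3, and the coloring below uses 3 colors, so χ(G) = 3.
A valid 3-coloring: color 1: [8, 11, 12]; color 2: [3, 5, 10]; color 3: [4, 6, 7, 9].

χ(G) = 3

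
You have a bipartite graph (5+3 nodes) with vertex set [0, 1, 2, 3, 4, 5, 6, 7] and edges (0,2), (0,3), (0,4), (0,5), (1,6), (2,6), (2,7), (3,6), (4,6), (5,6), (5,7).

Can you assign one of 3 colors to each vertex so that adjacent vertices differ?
Yes, G is 3-colorable

A valid 3-coloring: color 1: [0, 6, 7]; color 2: [1, 2, 3, 4, 5].
(χ(G) = 2 ≤ 3.)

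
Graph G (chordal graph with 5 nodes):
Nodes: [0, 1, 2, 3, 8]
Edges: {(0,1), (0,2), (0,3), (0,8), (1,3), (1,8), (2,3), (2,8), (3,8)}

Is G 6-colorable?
A valid 6-coloring: color 1: [8]; color 2: [3]; color 3: [0]; color 4: [1, 2].
(χ(G) = 4 ≤ 6.)

Yes, G is 6-colorable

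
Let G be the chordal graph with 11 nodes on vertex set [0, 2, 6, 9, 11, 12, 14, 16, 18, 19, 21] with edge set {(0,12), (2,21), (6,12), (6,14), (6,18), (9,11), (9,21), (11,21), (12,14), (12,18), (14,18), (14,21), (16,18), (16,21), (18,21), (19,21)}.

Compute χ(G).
Clique number ω(G) = 4 (lower bound: χ ≥ ω).
The clique on [6, 12, 14, 18] has size 4, forcing χ ≥ 4, and the coloring below uses 4 colors, so χ(G) = 4.
A valid 4-coloring: color 1: [12, 21]; color 2: [0, 2, 9, 18, 19]; color 3: [11, 14, 16]; color 4: [6].

χ(G) = 4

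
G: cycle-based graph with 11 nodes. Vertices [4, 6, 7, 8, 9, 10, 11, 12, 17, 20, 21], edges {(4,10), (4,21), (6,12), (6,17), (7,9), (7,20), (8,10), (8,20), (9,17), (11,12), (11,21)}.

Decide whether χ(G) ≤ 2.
Odd cycle [11, 21, 4, 10, 8, 20, 7, 9, 17, 6, 12] needs 3 colors (χ ≥ 3).
Hence χ(G) ≥ 3 > 2, so no proper 2-coloring exists.

No, G is not 2-colorable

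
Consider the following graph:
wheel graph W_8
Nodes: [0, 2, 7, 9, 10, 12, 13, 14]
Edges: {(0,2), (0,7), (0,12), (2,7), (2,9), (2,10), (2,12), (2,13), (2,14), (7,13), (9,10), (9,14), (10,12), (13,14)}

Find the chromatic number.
Clique number ω(G) = 3 (lower bound: χ ≥ ω).
Odd cycle [10, 12, 0, 7, 13, 14, 9] needs 3 colors (χ ≥ 3).
Vertex 2 is adjacent to every vertex of [0, 7, 9, 10, 12, 13, 14], which already need 3 colors among themselves, so 2 needs a new color (χ ≥ 4).
The coloring below uses 4 colors, so χ(G) = 4.
A valid 4-coloring: color 1: [2]; color 2: [0, 10, 14]; color 3: [7, 9, 12]; color 4: [13].

χ(G) = 4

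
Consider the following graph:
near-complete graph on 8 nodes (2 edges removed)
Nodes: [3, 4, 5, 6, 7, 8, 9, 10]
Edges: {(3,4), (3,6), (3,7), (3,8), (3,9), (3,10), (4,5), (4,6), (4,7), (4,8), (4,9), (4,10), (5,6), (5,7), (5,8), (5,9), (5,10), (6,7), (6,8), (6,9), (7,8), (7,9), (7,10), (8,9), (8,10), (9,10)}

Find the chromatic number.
Clique number ω(G) = 6 (lower bound: χ ≥ ω).
The clique on [3, 4, 7, 8, 9, 10] has size 6, forcing χ ≥ 6, and the coloring below uses 6 colors, so χ(G) = 6.
A valid 6-coloring: color 1: [4]; color 2: [9]; color 3: [8]; color 4: [7]; color 5: [3, 5]; color 6: [6, 10].

χ(G) = 6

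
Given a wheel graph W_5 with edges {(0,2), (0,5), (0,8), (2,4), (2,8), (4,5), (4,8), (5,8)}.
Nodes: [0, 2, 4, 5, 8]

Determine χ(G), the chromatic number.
Clique number ω(G) = 3 (lower bound: χ ≥ ω).
The clique on [0, 2, 8] has size 3, forcing χ ≥ 3, and the coloring below uses 3 colors, so χ(G) = 3.
A valid 3-coloring: color 1: [8]; color 2: [0, 4]; color 3: [2, 5].

χ(G) = 3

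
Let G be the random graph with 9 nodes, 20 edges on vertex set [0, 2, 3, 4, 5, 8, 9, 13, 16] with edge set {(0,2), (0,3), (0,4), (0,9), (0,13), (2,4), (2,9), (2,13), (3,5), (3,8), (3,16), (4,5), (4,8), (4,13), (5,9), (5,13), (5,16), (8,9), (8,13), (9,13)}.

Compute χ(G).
χ(G) = 4

Clique number ω(G) = 4 (lower bound: χ ≥ ω).
The clique on [0, 2, 9, 13] has size 4, forcing χ ≥ 4, and the coloring below uses 4 colors, so χ(G) = 4.
A valid 4-coloring: color 1: [13, 16]; color 2: [0, 5, 8]; color 3: [3, 4, 9]; color 4: [2].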